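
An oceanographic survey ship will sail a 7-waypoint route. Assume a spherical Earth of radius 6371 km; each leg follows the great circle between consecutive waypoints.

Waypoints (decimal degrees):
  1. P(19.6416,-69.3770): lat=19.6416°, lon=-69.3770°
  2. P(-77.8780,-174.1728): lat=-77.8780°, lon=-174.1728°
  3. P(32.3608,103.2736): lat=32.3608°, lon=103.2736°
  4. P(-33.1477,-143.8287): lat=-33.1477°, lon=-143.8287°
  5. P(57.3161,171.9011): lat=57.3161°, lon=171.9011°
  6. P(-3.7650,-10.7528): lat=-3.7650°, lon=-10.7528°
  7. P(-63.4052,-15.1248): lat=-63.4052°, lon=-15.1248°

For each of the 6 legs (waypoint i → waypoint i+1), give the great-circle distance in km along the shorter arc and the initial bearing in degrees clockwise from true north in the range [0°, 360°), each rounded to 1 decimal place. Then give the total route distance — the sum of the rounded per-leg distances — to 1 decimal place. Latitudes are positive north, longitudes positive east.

Leg 1: φ1=0.3428106, φ2=-1.3592275, Δφ=-1.7020381, Δλ=-1.8290318 rad; a=sin²(Δφ/2)+cosφ1·cosφ2·sin²(Δλ/2)=0.6895736839; c=2·atan2(√a, √(1-a))=1.959671020; dist=6371·c=12485.064 ≈ 12485.1 km; running total=12485.1 km
Leg 1 bearing: y=sinΔλ·cosφ2=-0.20303103, x=cosφ1·sinφ2-sinφ1·cosφ2·cosΔλ=-0.90278772; θ=atan2(y, x)=-167.3254° <0 so +360° → 192.6746° ≈ 192.7°
Leg 2: φ1=-1.3592275, φ2=0.5648025, Δφ=1.9240300, Δλ=4.8423532 rad; a=sin²(Δφ/2)+cosφ1·cosφ2·sin²(Δλ/2)=0.7501630424; c=2·atan2(√a, √(1-a))=2.094771674; dist=6371·c=13345.790 ≈ 13345.8 km; running total=25830.9 km
Leg 2 bearing: y=sinΔλ·cosφ2=-0.83757062, x=cosφ1·sinφ2-sinφ1·cosφ2·cosΔλ=0.21942940; θ=atan2(y, x)=-75.3194° <0 so +360° → 284.6806° ≈ 284.7°
Leg 3: φ1=0.5648025, φ2=-0.5785365, Δφ=-1.1433390, Δλ=-4.3127487 rad; a=sin²(Δφ/2)+cosφ1·cosφ2·sin²(Δλ/2)=0.7839242337; c=2·atan2(√a, √(1-a))=2.174685985; dist=6371·c=13854.924 ≈ 13854.9 km; running total=39685.8 km
Leg 3 bearing: y=sinΔλ·cosφ2=0.77128826, x=cosφ1·sinφ2-sinφ1·cosφ2·cosΔλ=-0.28751094; θ=atan2(y, x)=110.4438° ≈ 110.4°
Leg 4: φ1=-0.5785365, φ2=1.0003547, Δφ=1.5788912, Δλ=5.5105246 rad; a=sin²(Δφ/2)+cosφ1·cosφ2·sin²(Δλ/2)=0.5682365831; c=2·atan2(√a, √(1-a))=1.707696717; dist=6371·c=10879.736 ≈ 10879.7 km; running total=50565.5 km
Leg 4 bearing: y=sinΔλ·cosφ2=-0.37694587, x=cosφ1·sinφ2-sinφ1·cosφ2·cosΔλ=0.91612602; θ=atan2(y, x)=-22.3650° <0 so +360° → 337.6350° ≈ 337.6°
Leg 5: φ1=1.0003547, φ2=-0.0657116, Δφ=-1.0660663, Δλ=-3.1879119 rad; a=sin²(Δφ/2)+cosφ1·cosφ2·sin²(Δλ/2)=0.7967638453; c=2·atan2(√a, √(1-a))=2.206231359; dist=6371·c=14055.900 ≈ 14055.9 km; running total=64621.4 km
Leg 5 bearing: y=sinΔλ·cosφ2=0.04620280, x=cosφ1·sinφ2-sinφ1·cosφ2·cosΔλ=0.80348627; θ=atan2(y, x)=3.2910° ≈ 3.3°
Leg 6: φ1=-0.0657116, φ2=-1.1066295, Δφ=-1.0409179, Δλ=-0.0763058 rad; a=sin²(Δφ/2)+cosφ1·cosφ2·sin²(Δλ/2)=0.2479356973; c=2·atan2(√a, √(1-a))=1.042423651; dist=6371·c=6641.281 ≈ 6641.3 km; running total=71262.7 km
Leg 6 bearing: y=sinΔλ·cosφ2=-0.03412728, x=cosφ1·sinφ2-sinφ1·cosφ2·cosΔλ=-0.86295404; θ=atan2(y, x)=-177.7353° <0 so +360° → 182.2647° ≈ 182.3°

Leg 1: dist=12485.1 km, bearing=192.7°
Leg 2: dist=13345.8 km, bearing=284.7°
Leg 3: dist=13854.9 km, bearing=110.4°
Leg 4: dist=10879.7 km, bearing=337.6°
Leg 5: dist=14055.9 km, bearing=3.3°
Leg 6: dist=6641.3 km, bearing=182.3°
Total: 71262.7 km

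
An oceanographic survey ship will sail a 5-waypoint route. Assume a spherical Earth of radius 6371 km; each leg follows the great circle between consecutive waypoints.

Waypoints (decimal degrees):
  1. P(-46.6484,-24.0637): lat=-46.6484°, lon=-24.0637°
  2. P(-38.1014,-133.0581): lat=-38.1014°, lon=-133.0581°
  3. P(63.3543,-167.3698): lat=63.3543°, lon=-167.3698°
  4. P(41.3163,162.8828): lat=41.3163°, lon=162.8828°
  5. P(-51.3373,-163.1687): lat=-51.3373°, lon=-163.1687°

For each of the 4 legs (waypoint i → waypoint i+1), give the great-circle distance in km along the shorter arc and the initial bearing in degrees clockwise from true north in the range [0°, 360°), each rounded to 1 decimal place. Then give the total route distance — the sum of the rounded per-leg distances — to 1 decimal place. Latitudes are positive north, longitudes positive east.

Leg 1: dist=8246.7 km, bearing=230.7°
Leg 2: dist=11683.4 km, bearing=344.8°
Leg 3: dist=3118.9 km, bearing=232.4°
Leg 4: dist=10814.2 km, bearing=159.4°
Total: 33863.2 km

Leg 1: φ1=-0.8141682, φ2=-0.6649949, Δφ=0.1491733, Δλ=-1.9023111 rad; a=sin²(Δφ/2)+cosφ1·cosφ2·sin²(Δλ/2)=0.3635636497; c=2·atan2(√a, √(1-a))=1.294418535; dist=6371·c=8246.740 ≈ 8246.7 km; running total=8246.7 km
Leg 1 bearing: y=sinΔλ·cosφ2=-0.74407246, x=cosφ1·sinφ2-sinφ1·cosφ2·cosΔλ=-0.60983331; θ=atan2(y, x)=-129.3377° <0 so +360° → 230.6623° ≈ 230.7°
Leg 2: φ1=-0.6649949, φ2=1.1057411, Δφ=1.7707360, Δλ=-0.5988521 rad; a=sin²(Δφ/2)+cosφ1·cosφ2·sin²(Δλ/2)=0.6300113870; c=2·atan2(√a, √(1-a))=1.833842115; dist=6371·c=11683.408 ≈ 11683.4 km; running total=19930.1 km
Leg 2 bearing: y=sinΔλ·cosφ2=-0.25280138, x=cosφ1·sinφ2-sinφ1·cosφ2·cosΔλ=0.93192254; θ=atan2(y, x)=-15.1773° <0 so +360° → 344.8227° ≈ 344.8°
Leg 3: φ1=1.1057411, φ2=0.7211055, Δφ=-0.3846357, Δλ=5.7639952 rad; a=sin²(Δφ/2)+cosφ1·cosφ2·sin²(Δλ/2)=0.0587263522; c=2·atan2(√a, √(1-a))=0.489544163; dist=6371·c=3118.886 ≈ 3118.9 km; running total=23049.0 km
Leg 3 bearing: y=sinΔλ·cosφ2=-0.37266688, x=cosφ1·sinφ2-sinφ1·cosφ2·cosΔλ=-0.28675715; θ=atan2(y, x)=-127.5773° <0 so +360° → 232.4227° ≈ 232.4°
Leg 4: φ1=0.7211055, φ2=-0.8960049, Δφ=-1.6171104, Δλ=-5.6906722 rad; a=sin²(Δφ/2)+cosφ1·cosφ2·sin²(Δλ/2)=0.5631406817; c=2·atan2(√a, √(1-a))=1.697415756; dist=6371·c=10814.236 ≈ 10814.2 km; running total=33863.2 km
Leg 4 bearing: y=sinΔλ·cosφ2=0.34888140, x=cosφ1·sinφ2-sinφ1·cosφ2·cosΔλ=-0.92861983; θ=atan2(y, x)=159.4089° ≈ 159.4°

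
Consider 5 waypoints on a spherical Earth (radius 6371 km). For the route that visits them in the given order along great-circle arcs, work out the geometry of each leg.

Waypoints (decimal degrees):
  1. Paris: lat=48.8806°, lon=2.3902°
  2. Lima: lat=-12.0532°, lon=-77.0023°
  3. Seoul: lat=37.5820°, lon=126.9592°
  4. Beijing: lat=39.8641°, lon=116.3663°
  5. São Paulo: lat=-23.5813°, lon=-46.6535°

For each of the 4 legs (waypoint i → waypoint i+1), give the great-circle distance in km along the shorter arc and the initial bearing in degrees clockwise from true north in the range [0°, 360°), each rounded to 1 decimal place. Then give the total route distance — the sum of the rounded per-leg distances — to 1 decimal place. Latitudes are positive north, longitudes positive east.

Leg 1: φ1=0.8531274, φ2=-0.2103680, Δφ=-1.0634954, Δλ=-1.3856605 rad; a=sin²(Δφ/2)+cosφ1·cosφ2·sin²(Δλ/2)=0.5194623396; c=2·atan2(√a, √(1-a))=1.609730842; dist=6371·c=10255.595 ≈ 10255.6 km; running total=10255.6 km
Leg 1 bearing: y=sinΔλ·cosφ2=-0.96124213, x=cosφ1·sinφ2-sinφ1·cosφ2·cosΔλ=-0.27294403; θ=atan2(y, x)=-105.8519° <0 so +360° → 254.1481° ≈ 254.1°
Leg 2: φ1=-0.2103680, φ2=0.6559296, Δφ=0.8662977, Δλ=3.5597997 rad; a=sin²(Δφ/2)+cosφ1·cosφ2·sin²(Δλ/2)=0.9177886316; c=2·atan2(√a, √(1-a))=2.559979041; dist=6371·c=16309.626 ≈ 16309.6 km; running total=26565.2 km
Leg 2 bearing: y=sinΔλ·cosφ2=-0.32184463, x=cosφ1·sinφ2-sinφ1·cosφ2·cosΔλ=0.44522654; θ=atan2(y, x)=-35.8624° <0 so +360° → 324.1376° ≈ 324.1°
Leg 3: φ1=0.6559296, φ2=0.6957598, Δφ=0.0398302, Δλ=-0.1848810 rad; a=sin²(Δφ/2)+cosφ1·cosφ2·sin²(Δλ/2)=0.0055796909; c=2·atan2(√a, √(1-a))=0.149533937; dist=6371·c=952.681 ≈ 952.7 km; running total=27517.9 km
Leg 3 bearing: y=sinΔλ·cosφ2=-0.14110148, x=cosφ1·sinφ2-sinφ1·cosφ2·cosΔλ=0.04779754; θ=atan2(y, x)=-71.2864° <0 so +360° → 288.7136° ≈ 288.7°
Leg 4: φ1=0.6957598, φ2=-0.4115713, Δφ=-1.1073311, Δλ=-2.8452323 rad; a=sin²(Δφ/2)+cosφ1·cosφ2·sin²(Δλ/2)=0.9646111239; c=2·atan2(√a, √(1-a))=2.763098814; dist=6371·c=17603.703 ≈ 17603.7 km; running total=45121.6 km
Leg 4 bearing: y=sinΔλ·cosφ2=-0.26765383, x=cosφ1·sinφ2-sinφ1·cosφ2·cosΔλ=0.25476939; θ=atan2(y, x)=-46.4128° <0 so +360° → 313.5872° ≈ 313.6°

Leg 1: dist=10255.6 km, bearing=254.1°
Leg 2: dist=16309.6 km, bearing=324.1°
Leg 3: dist=952.7 km, bearing=288.7°
Leg 4: dist=17603.7 km, bearing=313.6°
Total: 45121.6 km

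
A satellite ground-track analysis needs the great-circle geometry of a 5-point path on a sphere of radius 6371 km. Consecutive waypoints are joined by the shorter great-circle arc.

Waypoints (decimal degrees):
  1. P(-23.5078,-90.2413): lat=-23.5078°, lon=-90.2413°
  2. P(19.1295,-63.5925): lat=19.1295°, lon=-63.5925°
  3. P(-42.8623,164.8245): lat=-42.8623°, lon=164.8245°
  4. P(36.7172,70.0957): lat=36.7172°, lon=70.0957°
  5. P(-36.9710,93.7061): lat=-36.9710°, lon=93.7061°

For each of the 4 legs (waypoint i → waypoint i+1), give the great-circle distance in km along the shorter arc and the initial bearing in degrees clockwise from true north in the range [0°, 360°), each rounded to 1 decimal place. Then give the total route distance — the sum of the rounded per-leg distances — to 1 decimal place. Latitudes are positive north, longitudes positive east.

Leg 1: dist=5552.8 km, bearing=33.6°
Leg 2: dist=14793.7 km, bearing=228.6°
Leg 3: dist=13018.0 km, bearing=296.2°
Leg 4: dist=8546.9 km, bearing=160.8°
Total: 41911.4 km

Leg 1: φ1=-0.4102885, φ2=0.3338728, Δφ=0.7441613, Δλ=0.4651093 rad; a=sin²(Δφ/2)+cosφ1·cosφ2·sin²(Δλ/2)=0.1781879468; c=2·atan2(√a, √(1-a))=0.871572156; dist=6371·c=5552.786 ≈ 5552.8 km; running total=5552.8 km
Leg 1 bearing: y=sinΔλ·cosφ2=0.42375333, x=cosφ1·sinφ2-sinφ1·cosφ2·cosΔλ=0.63732340; θ=atan2(y, x)=33.6197° ≈ 33.6°
Leg 2: φ1=0.3338728, φ2=-0.7480883, Δφ=-1.0819610, Δλ=3.9866287 rad; a=sin²(Δφ/2)+cosφ1·cosφ2·sin²(Δλ/2)=0.8412712425; c=2·atan2(√a, √(1-a))=2.322032161; dist=6371·c=14793.667 ≈ 14793.7 km; running total=20346.5 km
Leg 2 bearing: y=sinΔλ·cosφ2=-0.54827337, x=cosφ1·sinφ2-sinφ1·cosφ2·cosΔλ=-0.48325155; θ=atan2(y, x)=-131.3932° <0 so +360° → 228.6068° ≈ 228.6°
Leg 3: φ1=-0.7480883, φ2=0.6408360, Δφ=1.3889243, Δλ=-1.6533295 rad; a=sin²(Δφ/2)+cosφ1·cosφ2·sin²(Δλ/2)=0.7275649050; c=2·atan2(√a, √(1-a))=2.043314320; dist=6371·c=13017.956 ≈ 13018.0 km; running total=33364.5 km
Leg 3 bearing: y=sinΔλ·cosφ2=-0.79886763, x=cosφ1·sinφ2-sinφ1·cosφ2·cosΔλ=0.39327772; θ=atan2(y, x)=-63.7893° <0 so +360° → 296.2107° ≈ 296.2°
Leg 4: φ1=0.6408360, φ2=-0.6452657, Δφ=-1.2861017, Δλ=0.4120792 rad; a=sin²(Δφ/2)+cosφ1·cosφ2·sin²(Δλ/2)=0.3863728824; c=2·atan2(√a, √(1-a))=1.341539113; dist=6371·c=8546.946 ≈ 8546.9 km; running total=41911.4 km
Leg 4 bearing: y=sinΔλ·cosφ2=0.31998775, x=cosφ1·sinφ2-sinφ1·cosφ2·cosΔλ=-0.91976266; θ=atan2(y, x)=160.8171° ≈ 160.8°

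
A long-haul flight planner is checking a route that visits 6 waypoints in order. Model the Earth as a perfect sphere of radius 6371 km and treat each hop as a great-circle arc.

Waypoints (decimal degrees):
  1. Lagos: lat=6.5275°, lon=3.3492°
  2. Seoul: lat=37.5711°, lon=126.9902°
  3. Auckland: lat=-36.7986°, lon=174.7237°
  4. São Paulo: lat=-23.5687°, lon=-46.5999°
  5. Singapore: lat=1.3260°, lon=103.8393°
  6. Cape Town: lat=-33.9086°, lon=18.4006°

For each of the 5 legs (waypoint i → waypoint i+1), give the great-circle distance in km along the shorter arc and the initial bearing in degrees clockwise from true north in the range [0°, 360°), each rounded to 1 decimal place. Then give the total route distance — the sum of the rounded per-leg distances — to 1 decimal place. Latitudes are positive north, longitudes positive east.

Leg 1: φ1=0.1139264, φ2=0.6557394, Δφ=0.5418130, Δλ=2.1579425 rad; a=sin²(Δφ/2)+cosφ1·cosφ2·sin²(Δλ/2)=0.6834632983; c=2·atan2(√a, √(1-a))=1.946499339; dist=6371·c=12401.147 ≈ 12401.1 km; running total=12401.1 km
Leg 1 bearing: y=sinΔλ·cosφ2=0.65985709, x=cosφ1·sinφ2-sinφ1·cosφ2·cosΔλ=0.65570839; θ=atan2(y, x)=45.1807° ≈ 45.2°
Leg 2: φ1=0.6557394, φ2=-0.6422567, Δφ=-1.2979961, Δλ=0.8331067 rad; a=sin²(Δφ/2)+cosφ1·cosφ2·sin²(Δλ/2)=0.4691871306; c=2·atan2(√a, √(1-a))=1.509131515; dist=6371·c=9614.677 ≈ 9614.7 km; running total=22015.8 km
Leg 2 bearing: y=sinΔλ·cosφ2=0.59257164, x=cosφ1·sinφ2-sinφ1·cosφ2·cosΔλ=-0.80315697; θ=atan2(y, x)=143.5800° ≈ 143.6°
Leg 3: φ1=-0.6422567, φ2=-0.4113514, Δφ=0.2309053, Δλ=-3.8628255 rad; a=sin²(Δφ/2)+cosφ1·cosφ2·sin²(Δλ/2)=0.6558395294; c=2·atan2(√a, √(1-a))=1.887755930; dist=6371·c=12026.893 ≈ 12026.9 km; running total=34042.7 km
Leg 3 bearing: y=sinΔλ·cosφ2=0.60522877, x=cosφ1·sinφ2-sinφ1·cosφ2·cosΔλ=-0.73249867; θ=atan2(y, x)=140.4347° ≈ 140.4°
Leg 4: φ1=-0.4113514, φ2=0.0231431, Δφ=0.4344945, Δλ=2.6256594 rad; a=sin²(Δφ/2)+cosφ1·cosφ2·sin²(Δλ/2)=0.9031558725; c=2·atan2(√a, √(1-a))=2.508686148; dist=6371·c=15982.839 ≈ 15982.8 km; running total=50025.5 km
Leg 4 bearing: y=sinΔλ·cosφ2=0.49321476, x=cosφ1·sinφ2-sinφ1·cosφ2·cosΔλ=-0.32649743; θ=atan2(y, x)=123.5037° ≈ 123.5°
Leg 5: φ1=0.0231431, φ2=-0.5918167, Δφ=-0.6149598, Δλ=-1.4911866 rad; a=sin²(Δφ/2)+cosφ1·cosφ2·sin²(Δλ/2)=0.4734633687; c=2·atan2(√a, √(1-a))=1.517698117; dist=6371·c=9669.255 ≈ 9669.3 km; running total=59694.8 km
Leg 5 bearing: y=sinΔλ·cosφ2=-0.82730003, x=cosφ1·sinφ2-sinφ1·cosφ2·cosΔλ=-0.55924761; θ=atan2(y, x)=-124.0584° <0 so +360° → 235.9416° ≈ 235.9°

Leg 1: dist=12401.1 km, bearing=45.2°
Leg 2: dist=9614.7 km, bearing=143.6°
Leg 3: dist=12026.9 km, bearing=140.4°
Leg 4: dist=15982.8 km, bearing=123.5°
Leg 5: dist=9669.3 km, bearing=235.9°
Total: 59694.8 km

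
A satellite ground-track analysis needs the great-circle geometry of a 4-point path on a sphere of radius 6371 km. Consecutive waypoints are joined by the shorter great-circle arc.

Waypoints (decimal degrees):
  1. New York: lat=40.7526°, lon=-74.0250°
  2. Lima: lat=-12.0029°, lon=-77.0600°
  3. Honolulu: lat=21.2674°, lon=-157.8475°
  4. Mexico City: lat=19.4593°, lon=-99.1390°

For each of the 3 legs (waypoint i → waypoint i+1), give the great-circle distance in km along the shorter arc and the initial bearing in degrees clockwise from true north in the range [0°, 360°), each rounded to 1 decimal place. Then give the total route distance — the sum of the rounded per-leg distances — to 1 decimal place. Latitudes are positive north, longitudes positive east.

Leg 1: φ1=0.7112670, φ2=-0.2094901, Δφ=-0.9207572, Δλ=-0.0529707 rad; a=sin²(Δφ/2)+cosφ1·cosφ2·sin²(Δλ/2)=0.1979108655; c=2·atan2(√a, √(1-a))=0.922062088; dist=6371·c=5874.458 ≈ 5874.5 km; running total=5874.5 km
Leg 1 bearing: y=sinΔλ·cosφ2=-0.05178842, x=cosφ1·sinφ2-sinφ1·cosφ2·cosΔλ=-0.79516450; θ=atan2(y, x)=-176.2736° <0 so +360° → 183.7264° ≈ 183.7°
Leg 2: φ1=-0.2094901, φ2=0.3711862, Δφ=0.5806763, Δλ=-1.4100079 rad; a=sin²(Δφ/2)+cosφ1·cosφ2·sin²(Δλ/2)=0.4647500525; c=2·atan2(√a, √(1-a))=1.500237901; dist=6371·c=9558.016 ≈ 9558.0 km; running total=15432.5 km
Leg 2 bearing: y=sinΔλ·cosφ2=-0.91987755, x=cosφ1·sinφ2-sinφ1·cosφ2·cosΔλ=0.38581740; θ=atan2(y, x)=-67.2457° <0 so +360° → 292.7543° ≈ 292.8°
Leg 3: φ1=0.3711862, φ2=0.3396289, Δφ=-0.0315573, Δλ=1.0246566 rad; a=sin²(Δφ/2)+cosφ1·cosφ2·sin²(Δλ/2)=0.2113958063; c=2·atan2(√a, √(1-a))=0.955490376; dist=6371·c=6087.429 ≈ 6087.4 km; running total=21519.9 km
Leg 3 bearing: y=sinΔλ·cosφ2=0.80572341, x=cosφ1·sinφ2-sinφ1·cosφ2·cosΔλ=0.13281664; θ=atan2(y, x)=80.6395° ≈ 80.6°

Leg 1: dist=5874.5 km, bearing=183.7°
Leg 2: dist=9558.0 km, bearing=292.8°
Leg 3: dist=6087.4 km, bearing=80.6°
Total: 21519.9 km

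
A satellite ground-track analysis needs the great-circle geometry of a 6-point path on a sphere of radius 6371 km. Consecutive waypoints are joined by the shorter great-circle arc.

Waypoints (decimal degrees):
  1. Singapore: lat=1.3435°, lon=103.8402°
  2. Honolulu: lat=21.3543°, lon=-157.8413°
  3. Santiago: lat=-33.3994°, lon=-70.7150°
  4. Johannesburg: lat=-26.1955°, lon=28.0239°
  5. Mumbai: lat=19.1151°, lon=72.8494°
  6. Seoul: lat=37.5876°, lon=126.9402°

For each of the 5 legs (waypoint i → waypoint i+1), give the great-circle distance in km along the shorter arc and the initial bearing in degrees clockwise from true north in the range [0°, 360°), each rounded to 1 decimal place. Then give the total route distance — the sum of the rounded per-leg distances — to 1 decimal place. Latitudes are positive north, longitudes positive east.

Leg 1: φ1=0.0234485, φ2=0.3727028, Δφ=0.3492543, Δλ=-4.5672038 rad; a=sin²(Δφ/2)+cosφ1·cosφ2·sin²(Δλ/2)=0.5630842781; c=2·atan2(√a, √(1-a))=1.697302040; dist=6371·c=10813.511 ≈ 10813.5 km; running total=10813.5 km
Leg 1 bearing: y=sinΔλ·cosφ2=0.92154797, x=cosφ1·sinφ2-sinφ1·cosφ2·cosΔλ=0.36719318; θ=atan2(y, x)=68.2751° ≈ 68.3°
Leg 2: φ1=0.3727028, φ2=-0.5829295, Δφ=-0.9556323, Δλ=1.5206408 rad; a=sin²(Δφ/2)+cosφ1·cosφ2·sin²(Δλ/2)=0.5807320562; c=2·atan2(√a, √(1-a))=1.732970379; dist=6371·c=11040.754 ≈ 11040.8 km; running total=21854.3 km
Leg 2 bearing: y=sinΔλ·cosφ2=0.83380378, x=cosφ1·sinφ2-sinφ1·cosφ2·cosΔλ=-0.52792102; θ=atan2(y, x)=122.3399° ≈ 122.3°
Leg 3: φ1=-0.5829295, φ2=-0.4571977, Δφ=0.1257318, Δλ=1.7233189 rad; a=sin²(Δφ/2)+cosφ1·cosφ2·sin²(Δλ/2)=0.4354078221; c=2·atan2(√a, √(1-a))=1.441249928; dist=6371·c=9182.203 ≈ 9182.2 km; running total=31036.5 km
Leg 3 bearing: y=sinΔλ·cosφ2=0.88687633, x=cosφ1·sinφ2-sinφ1·cosφ2·cosΔλ=-0.44357837; θ=atan2(y, x)=116.5723° ≈ 116.6°
Leg 4: φ1=-0.4571977, φ2=0.3336214, Δφ=0.7908192, Δλ=0.7823526 rad; a=sin²(Δφ/2)+cosφ1·cosφ2·sin²(Δλ/2)=0.2716170514; c=2·atan2(√a, √(1-a))=1.096440047; dist=6371·c=6985.420 ≈ 6985.4 km; running total=38021.9 km
Leg 4 bearing: y=sinΔλ·cosφ2=0.66608086, x=cosφ1·sinφ2-sinφ1·cosφ2·cosΔλ=0.58966193; θ=atan2(y, x)=48.4825° ≈ 48.5°
Leg 5: φ1=0.3336214, φ2=0.6560274, Δφ=0.3224059, Δλ=0.9440626 rad; a=sin²(Δφ/2)+cosφ1·cosφ2·sin²(Δλ/2)=0.1805610265; c=2·atan2(√a, √(1-a))=0.877757468; dist=6371·c=5592.193 ≈ 5592.2 km; running total=43614.1 km
Leg 5 bearing: y=sinΔλ·cosφ2=0.64181993, x=cosφ1·sinφ2-sinφ1·cosφ2·cosΔλ=0.42414873; θ=atan2(y, x)=56.5412° ≈ 56.5°

Leg 1: dist=10813.5 km, bearing=68.3°
Leg 2: dist=11040.8 km, bearing=122.3°
Leg 3: dist=9182.2 km, bearing=116.6°
Leg 4: dist=6985.4 km, bearing=48.5°
Leg 5: dist=5592.2 km, bearing=56.5°
Total: 43614.1 km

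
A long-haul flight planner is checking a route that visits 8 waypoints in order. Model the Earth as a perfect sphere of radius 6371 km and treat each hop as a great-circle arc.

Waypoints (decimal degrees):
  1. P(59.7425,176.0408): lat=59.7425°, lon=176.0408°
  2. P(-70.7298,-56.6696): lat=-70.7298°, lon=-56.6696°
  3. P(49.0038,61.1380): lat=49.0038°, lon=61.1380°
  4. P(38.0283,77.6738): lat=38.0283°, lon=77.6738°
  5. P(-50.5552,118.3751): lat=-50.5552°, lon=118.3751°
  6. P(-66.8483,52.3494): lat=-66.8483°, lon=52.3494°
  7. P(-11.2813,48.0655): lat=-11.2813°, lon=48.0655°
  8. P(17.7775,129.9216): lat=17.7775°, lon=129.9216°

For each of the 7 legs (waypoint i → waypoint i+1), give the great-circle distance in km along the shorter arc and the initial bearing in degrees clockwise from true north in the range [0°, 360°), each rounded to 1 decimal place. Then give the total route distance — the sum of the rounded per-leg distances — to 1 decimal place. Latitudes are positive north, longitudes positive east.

Leg 1: dist=17387.1 km, bearing=139.1°
Leg 2: dist=16060.5 km, bearing=93.9°
Leg 3: dist=1800.4 km, bearing=126.5°
Leg 4: dist=10622.2 km, bearing=155.4°
Leg 5: dist=3975.5 km, bearing=217.9°
Leg 6: dist=6187.1 km, bearing=354.9°
Leg 7: dist=9544.9 km, bearing=70.9°
Total: 65577.7 km

Leg 1: φ1=1.0427033, φ2=-1.2344679, Δφ=-2.2771712, Δλ=-4.0615627 rad; a=sin²(Δφ/2)+cosφ1·cosφ2·sin²(Δλ/2)=0.9580617290; c=2·atan2(√a, √(1-a))=2.729097701; dist=6371·c=17387.081 ≈ 17387.1 km; running total=17387.1 km
Leg 1 bearing: y=sinΔλ·cosφ2=0.26256121, x=cosφ1·sinφ2-sinφ1·cosφ2·cosΔλ=-0.30295118; θ=atan2(y, x)=139.0852° ≈ 139.1°
Leg 2: φ1=-1.2344679, φ2=0.8552777, Δφ=2.0897455, Δλ=2.0561305 rad; a=sin²(Δφ/2)+cosφ1·cosφ2·sin²(Δλ/2)=0.9067318381; c=2·atan2(√a, √(1-a))=2.520879146; dist=6371·c=16060.521 ≈ 16060.5 km; running total=33447.6 km
Leg 2 bearing: y=sinΔλ·cosφ2=0.58025247, x=cosφ1·sinφ2-sinφ1·cosφ2·cosΔλ=-0.03979849; θ=atan2(y, x)=93.9237° ≈ 93.9°
Leg 3: φ1=0.8552777, φ2=0.6637190, Δφ=-0.1915586, Δλ=0.2886042 rad; a=sin²(Δφ/2)+cosφ1·cosφ2·sin²(Δλ/2)=0.0198313549; c=2·atan2(√a, √(1-a))=0.282587003; dist=6371·c=1800.362 ≈ 1800.4 km; running total=35248.0 km
Leg 3 bearing: y=sinΔλ·cosφ2=0.22419262, x=cosφ1·sinφ2-sinφ1·cosφ2·cosΔλ=-0.16580096; θ=atan2(y, x)=126.4847° ≈ 126.5°
Leg 4: φ1=0.6637190, φ2=-0.8823547, Δφ=-1.5460737, Δλ=0.7103717 rad; a=sin²(Δφ/2)+cosφ1·cosφ2·sin²(Δλ/2)=0.5481653707; c=2·atan2(√a, √(1-a))=1.667276679; dist=6371·c=10622.220 ≈ 10622.2 km; running total=45870.2 km
Leg 4 bearing: y=sinΔλ·cosφ2=0.41431156, x=cosφ1·sinφ2-sinφ1·cosφ2·cosΔλ=-0.90502283; θ=atan2(y, x)=155.4021° ≈ 155.4°
Leg 5: φ1=-0.8823547, φ2=-1.1667229, Δφ=-0.2843682, Δλ=-1.1523659 rad; a=sin²(Δφ/2)+cosφ1·cosφ2·sin²(Δλ/2)=0.0942280199; c=2·atan2(√a, √(1-a))=0.624006591; dist=6371·c=3975.546 ≈ 3975.5 km; running total=49845.7 km
Leg 5 bearing: y=sinΔλ·cosφ2=-0.35924757, x=cosφ1·sinφ2-sinφ1·cosφ2·cosΔλ=-0.46080102; θ=atan2(y, x)=-142.0595° <0 so +360° → 217.9405° ≈ 217.9°
Leg 6: φ1=-1.1667229, φ2=-0.1968958, Δφ=0.9698271, Δλ=-0.0747682 rad; a=sin²(Δφ/2)+cosφ1·cosφ2·sin²(Δλ/2)=0.2178175399; c=2·atan2(√a, √(1-a))=0.971132580; dist=6371·c=6187.086 ≈ 6187.1 km; running total=56032.8 km
Leg 6 bearing: y=sinΔλ·cosφ2=-0.07325523, x=cosφ1·sinφ2-sinφ1·cosφ2·cosΔλ=0.82226876; θ=atan2(y, x)=-5.0910° <0 so +360° → 354.9090° ≈ 354.9°
Leg 7: φ1=-0.1968958, φ2=0.3102759, Δφ=0.5071717, Δλ=1.4286585 rad; a=sin²(Δφ/2)+cosφ1·cosφ2·sin²(Δλ/2)=0.4637198982; c=2·atan2(√a, √(1-a))=1.498172300; dist=6371·c=9544.856 ≈ 9544.9 km; running total=65577.7 km
Leg 7 bearing: y=sinΔλ·cosφ2=0.94264632, x=cosφ1·sinφ2-sinφ1·cosφ2·cosΔλ=0.32581119; θ=atan2(y, x)=70.9331° ≈ 70.9°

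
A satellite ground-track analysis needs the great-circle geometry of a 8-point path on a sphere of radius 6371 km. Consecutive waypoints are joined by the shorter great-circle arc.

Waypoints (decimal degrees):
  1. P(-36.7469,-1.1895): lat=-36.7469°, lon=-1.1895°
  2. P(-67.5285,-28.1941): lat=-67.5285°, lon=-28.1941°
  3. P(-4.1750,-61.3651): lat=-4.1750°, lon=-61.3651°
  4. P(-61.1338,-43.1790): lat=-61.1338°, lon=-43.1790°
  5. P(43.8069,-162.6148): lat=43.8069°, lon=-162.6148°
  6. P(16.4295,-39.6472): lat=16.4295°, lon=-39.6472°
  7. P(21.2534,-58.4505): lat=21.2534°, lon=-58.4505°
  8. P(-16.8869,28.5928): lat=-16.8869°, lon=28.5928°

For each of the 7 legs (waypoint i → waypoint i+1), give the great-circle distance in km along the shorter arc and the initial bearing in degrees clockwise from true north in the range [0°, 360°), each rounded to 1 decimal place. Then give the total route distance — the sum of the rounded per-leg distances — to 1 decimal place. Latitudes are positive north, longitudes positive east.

Leg 1: φ1=-0.6413544, φ2=-1.1785947, Δφ=-0.5372403, Δλ=-0.4713192 rad; a=sin²(Δφ/2)+cosφ1·cosφ2·sin²(Δλ/2)=0.0871341895; c=2·atan2(√a, √(1-a))=0.599298301; dist=6371·c=3818.129 ≈ 3818.1 km; running total=3818.1 km
Leg 1 bearing: y=sinΔλ·cosφ2=-0.17355333, x=cosφ1·sinφ2-sinφ1·cosφ2·cosΔλ=-0.53669967; θ=atan2(y, x)=-162.0803° <0 so +360° → 197.9197° ≈ 197.9°
Leg 2: φ1=-1.1785947, φ2=-0.0728675, Δφ=1.1057272, Δλ=-0.5789432 rad; a=sin²(Δφ/2)+cosφ1·cosφ2·sin²(Δλ/2)=0.3068183871; c=2·atan2(√a, √(1-a))=1.174110964; dist=6371·c=7480.261 ≈ 7480.3 km; running total=11298.4 km
Leg 2 bearing: y=sinΔλ·cosφ2=-0.54568771, x=cosφ1·sinφ2-sinφ1·cosφ2·cosΔλ=0.74360499; θ=atan2(y, x)=-36.2727° <0 so +360° → 323.7273° ≈ 323.7°
Leg 3: φ1=-0.0728675, φ2=-1.0669861, Δφ=-0.9941186, Δλ=0.3174073 rad; a=sin²(Δφ/2)+cosφ1·cosφ2·sin²(Δλ/2)=0.2394046312; c=2·atan2(√a, √(1-a))=1.022550749; dist=6371·c=6514.671 ≈ 6514.7 km; running total=17813.1 km
Leg 3 bearing: y=sinΔλ·cosφ2=0.15067337, x=cosφ1·sinφ2-sinφ1·cosφ2·cosΔλ=-0.84003438; θ=atan2(y, x)=169.8312° ≈ 169.8°
Leg 4: φ1=-1.0669861, φ2=0.7645746, Δφ=1.8315607, Δλ=-2.0845480 rad; a=sin²(Δφ/2)+cosφ1·cosφ2·sin²(Δλ/2)=0.8887205440; c=2·atan2(√a, √(1-a))=2.461383342; dist=6371·c=15681.473 ≈ 15681.5 km; running total=33494.6 km
Leg 4 bearing: y=sinΔλ·cosφ2=-0.62851337, x=cosφ1·sinφ2-sinφ1·cosφ2·cosΔλ=0.02358590; θ=atan2(y, x)=-87.8509° <0 so +360° → 272.1491° ≈ 272.1°
Leg 5: φ1=0.7645746, φ2=0.2867489, Δφ=-0.4778258, Δλ=2.1461895 rad; a=sin²(Δφ/2)+cosφ1·cosφ2·sin²(Δλ/2)=0.5904444725; c=2·atan2(√a, √(1-a))=1.752686558; dist=6371·c=11166.366 ≈ 11166.4 km; running total=44661.0 km
Leg 5 bearing: y=sinΔλ·cosφ2=0.80472165, x=cosφ1·sinφ2-sinφ1·cosφ2·cosΔλ=0.56542219; θ=atan2(y, x)=54.9069° ≈ 54.9°
Leg 6: φ1=0.2867489, φ2=0.3709418, Δφ=0.0841929, Δλ=-0.3281795 rad; a=sin²(Δφ/2)+cosφ1·cosφ2·sin²(Δλ/2)=0.0256253282; c=2·atan2(√a, √(1-a))=0.321541635; dist=6371·c=2048.542 ≈ 2048.5 km; running total=46709.5 km
Leg 6 bearing: y=sinΔλ·cosφ2=-0.30039805, x=cosφ1·sinφ2-sinφ1·cosφ2·cosΔλ=0.09816158; θ=atan2(y, x)=-71.9041° <0 so +360° → 288.0959° ≈ 288.1°
Leg 7: φ1=0.3709418, φ2=-0.2947320, Δφ=-0.6656738, Δλ=1.5191922 rad; a=sin²(Δφ/2)+cosφ1·cosφ2·sin²(Δλ/2)=0.5296490968; c=2·atan2(√a, √(1-a))=1.630129327; dist=6371·c=10385.554 ≈ 10385.6 km; running total=57095.1 km
Leg 7 bearing: y=sinΔλ·cosφ2=0.95560623, x=cosφ1·sinφ2-sinφ1·cosφ2·cosΔλ=-0.28861820; θ=atan2(y, x)=106.8057° ≈ 106.8°

Leg 1: dist=3818.1 km, bearing=197.9°
Leg 2: dist=7480.3 km, bearing=323.7°
Leg 3: dist=6514.7 km, bearing=169.8°
Leg 4: dist=15681.5 km, bearing=272.1°
Leg 5: dist=11166.4 km, bearing=54.9°
Leg 6: dist=2048.5 km, bearing=288.1°
Leg 7: dist=10385.6 km, bearing=106.8°
Total: 57095.1 km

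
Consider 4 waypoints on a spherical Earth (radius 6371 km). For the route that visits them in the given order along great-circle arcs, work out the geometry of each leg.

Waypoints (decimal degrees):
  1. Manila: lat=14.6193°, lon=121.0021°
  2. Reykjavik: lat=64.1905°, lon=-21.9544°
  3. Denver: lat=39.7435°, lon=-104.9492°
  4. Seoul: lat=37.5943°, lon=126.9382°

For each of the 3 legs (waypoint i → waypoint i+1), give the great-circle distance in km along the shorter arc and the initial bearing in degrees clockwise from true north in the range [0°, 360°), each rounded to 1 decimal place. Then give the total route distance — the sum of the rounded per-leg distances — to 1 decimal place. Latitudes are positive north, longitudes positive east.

Leg 1: φ1=0.2551549, φ2=1.1203356, Δφ=0.8651807, Δλ=-2.4950616 rad; a=sin²(Δφ/2)+cosφ1·cosφ2·sin²(Δλ/2)=0.5545211110; c=2·atan2(√a, √(1-a))=1.680055802; dist=6371·c=10703.636 ≈ 10703.6 km; running total=10703.6 km
Leg 1 bearing: y=sinΔλ·cosφ2=-0.26228236, x=cosφ1·sinφ2-sinφ1·cosφ2·cosΔλ=0.95881059; θ=atan2(y, x)=-15.2990° <0 so +360° → 344.7010° ≈ 344.7°
Leg 2: φ1=1.1203356, φ2=0.6936549, Δφ=-0.4266806, Δλ=-1.4485325 rad; a=sin²(Δφ/2)+cosφ1·cosφ2·sin²(Δλ/2)=0.1917986788; c=2·atan2(√a, √(1-a))=0.906630310; dist=6371·c=5776.142 ≈ 5776.1 km; running total=16479.7 km
Leg 2 bearing: y=sinΔλ·cosφ2=-0.76317449, x=cosφ1·sinφ2-sinφ1·cosφ2·cosΔλ=0.19393937; θ=atan2(y, x)=-75.7417° <0 so +360° → 284.2583° ≈ 284.3°
Leg 3: φ1=0.6936549, φ2=0.6561443, Δφ=-0.0375106, Δλ=4.0471986 rad; a=sin²(Δφ/2)+cosφ1·cosφ2·sin²(Δλ/2)=0.4929936315; c=2·atan2(√a, √(1-a))=1.556783131; dist=6371·c=9918.265 ≈ 9918.3 km; running total=26398.0 km
Leg 3 bearing: y=sinΔλ·cosφ2=-0.62342070, x=cosφ1·sinφ2-sinφ1·cosφ2·cosΔλ=0.78176101; θ=atan2(y, x)=-38.5709° <0 so +360° → 321.4291° ≈ 321.4°

Leg 1: dist=10703.6 km, bearing=344.7°
Leg 2: dist=5776.1 km, bearing=284.3°
Leg 3: dist=9918.3 km, bearing=321.4°
Total: 26398.0 km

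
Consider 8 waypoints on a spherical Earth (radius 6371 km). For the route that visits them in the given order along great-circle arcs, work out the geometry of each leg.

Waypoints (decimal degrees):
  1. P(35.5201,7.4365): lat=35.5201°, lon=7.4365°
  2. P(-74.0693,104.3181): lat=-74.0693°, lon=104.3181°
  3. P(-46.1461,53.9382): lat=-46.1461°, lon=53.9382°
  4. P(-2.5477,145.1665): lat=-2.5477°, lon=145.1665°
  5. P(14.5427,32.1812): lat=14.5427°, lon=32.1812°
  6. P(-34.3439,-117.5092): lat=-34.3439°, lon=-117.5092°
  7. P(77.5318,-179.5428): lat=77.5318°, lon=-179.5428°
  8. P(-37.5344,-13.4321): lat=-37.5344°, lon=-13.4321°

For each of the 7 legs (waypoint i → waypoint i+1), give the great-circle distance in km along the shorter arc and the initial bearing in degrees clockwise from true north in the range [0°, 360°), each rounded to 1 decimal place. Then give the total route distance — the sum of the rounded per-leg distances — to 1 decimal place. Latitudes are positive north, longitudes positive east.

Leg 1: φ1=0.6199427, φ2=-1.2927532, Δφ=-1.9126959, Δλ=1.6909029 rad; a=sin²(Δφ/2)+cosφ1·cosφ2·sin²(Δλ/2)=0.7927212020; c=2·atan2(√a, √(1-a))=2.196221974; dist=6371·c=13992.130 ≈ 13992.1 km; running total=13992.1 km
Leg 1 bearing: y=sinΔλ·cosφ2=0.27249715, x=cosφ1·sinφ2-sinφ1·cosφ2·cosΔλ=-0.76354600; θ=atan2(y, x)=160.3593° ≈ 160.4°
Leg 2: φ1=-1.2927532, φ2=-0.8054014, Δφ=0.4873518, Δλ=-0.8792951 rad; a=sin²(Δφ/2)+cosφ1·cosφ2·sin²(Δλ/2)=0.0926603369; c=2·atan2(√a, √(1-a))=0.618620317; dist=6371·c=3941.230 ≈ 3941.2 km; running total=17933.3 km
Leg 2 bearing: y=sinΔλ·cosφ2=-0.53367345, x=cosφ1·sinφ2-sinφ1·cosφ2·cosΔλ=0.22691461; θ=atan2(y, x)=-66.9651° <0 so +360° → 293.0349° ≈ 293.0°
Leg 3: φ1=-0.8054014, φ2=-0.0444658, Δφ=0.7609356, Δλ=1.5922342 rad; a=sin²(Δφ/2)+cosφ1·cosφ2·sin²(Δλ/2)=0.4913913668; c=2·atan2(√a, √(1-a))=1.553578210; dist=6371·c=9897.847 ≈ 9897.8 km; running total=27831.1 km
Leg 3 bearing: y=sinΔλ·cosφ2=0.99878201, x=cosφ1·sinφ2-sinφ1·cosφ2·cosΔλ=-0.04623927; θ=atan2(y, x)=92.6507° ≈ 92.7°
Leg 4: φ1=-0.0444658, φ2=0.2538180, Δφ=0.2982838, Δλ=-1.9719655 rad; a=sin²(Δφ/2)+cosφ1·cosφ2·sin²(Δλ/2)=0.6943859572; c=2·atan2(√a, √(1-a))=1.970094601; dist=6371·c=12551.473 ≈ 12551.5 km; running total=40382.6 km
Leg 4 bearing: y=sinΔλ·cosφ2=-0.89110960, x=cosφ1·sinφ2-sinφ1·cosφ2·cosΔλ=0.23405146; θ=atan2(y, x)=-75.2836° <0 so +360° → 284.7164° ≈ 284.7°
Leg 5: φ1=0.2538180, φ2=-0.5994141, Δφ=-0.8532321, Δλ=-2.6125903 rad; a=sin²(Δφ/2)+cosφ1·cosφ2·sin²(Δλ/2)=0.9158150552; c=2·atan2(√a, √(1-a))=2.552832983; dist=6371·c=16264.099 ≈ 16264.1 km; running total=56646.7 km
Leg 5 bearing: y=sinΔλ·cosφ2=-0.41669088, x=cosφ1·sinφ2-sinφ1·cosφ2·cosΔλ=-0.36709681; θ=atan2(y, x)=-131.3794° <0 so +360° → 228.6206° ≈ 228.6°
Leg 6: φ1=-0.5994141, φ2=1.3531852, Δφ=1.9525993, Δλ=-1.0826906 rad; a=sin²(Δφ/2)+cosφ1·cosφ2·sin²(Δλ/2)=0.7336291360; c=2·atan2(√a, √(1-a))=2.056983476; dist=6371·c=13105.042 ≈ 13105.0 km; running total=69751.7 km
Leg 6 bearing: y=sinΔλ·cosφ2=-0.19068578, x=cosφ1·sinφ2-sinφ1·cosφ2·cosΔλ=0.86331260; θ=atan2(y, x)=-12.4553° <0 so +360° → 347.5447° ≈ 347.5°
Leg 7: φ1=1.3531852, φ2=-0.6550989, Δφ=-2.0082840, Δλ=2.8991786 rad; a=sin²(Δφ/2)+cosφ1·cosφ2·sin²(Δλ/2)=0.8805339132; c=2·atan2(√a, √(1-a))=2.435754028; dist=6371·c=15518.189 ≈ 15518.2 km; running total=85269.9 km
Leg 7 bearing: y=sinΔλ·cosφ2=0.19035413, x=cosφ1·sinφ2-sinφ1·cosφ2·cosΔλ=0.62011376; θ=atan2(y, x)=17.0647° ≈ 17.1°

Leg 1: dist=13992.1 km, bearing=160.4°
Leg 2: dist=3941.2 km, bearing=293.0°
Leg 3: dist=9897.8 km, bearing=92.7°
Leg 4: dist=12551.5 km, bearing=284.7°
Leg 5: dist=16264.1 km, bearing=228.6°
Leg 6: dist=13105.0 km, bearing=347.5°
Leg 7: dist=15518.2 km, bearing=17.1°
Total: 85269.9 km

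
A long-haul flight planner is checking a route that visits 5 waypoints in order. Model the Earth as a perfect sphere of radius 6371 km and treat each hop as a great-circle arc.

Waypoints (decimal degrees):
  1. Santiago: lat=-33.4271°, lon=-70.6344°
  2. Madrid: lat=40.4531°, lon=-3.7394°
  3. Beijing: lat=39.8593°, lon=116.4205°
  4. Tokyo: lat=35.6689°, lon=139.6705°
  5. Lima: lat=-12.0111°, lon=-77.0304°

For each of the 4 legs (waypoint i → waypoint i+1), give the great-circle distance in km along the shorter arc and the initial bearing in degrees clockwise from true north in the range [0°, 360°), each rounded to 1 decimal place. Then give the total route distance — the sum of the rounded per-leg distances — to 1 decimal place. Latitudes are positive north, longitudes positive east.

Leg 1: φ1=-0.5834130, φ2=0.7060398, Δφ=1.2894527, Δλ=1.1675380 rad; a=sin²(Δφ/2)+cosφ1·cosφ2·sin²(Δλ/2)=0.5541050225; c=2·atan2(√a, √(1-a))=1.679218672; dist=6371·c=10698.302 ≈ 10698.3 km; running total=10698.3 km
Leg 1 bearing: y=sinΔλ·cosφ2=0.69990045, x=cosφ1·sinφ2-sinφ1·cosφ2·cosΔλ=0.70599571; θ=atan2(y, x)=44.7516° ≈ 44.8°
Leg 2: φ1=0.7060398, φ2=0.6956760, Δφ=-0.0103638, Δλ=2.0971859 rad; a=sin²(Δφ/2)+cosφ1·cosφ2·sin²(Δλ/2)=0.4388155272; c=2·atan2(√a, √(1-a))=1.448119909; dist=6371·c=9225.972 ≈ 9226.0 km; running total=19924.3 km
Leg 2 bearing: y=sinΔλ·cosφ2=0.66370523, x=cosφ1·sinφ2-sinφ1·cosφ2·cosΔλ=0.73791680; θ=atan2(y, x)=41.9692° ≈ 42.0°
Leg 3: φ1=0.6956760, φ2=0.6225397, Δφ=-0.0731363, Δλ=0.4057891 rad; a=sin²(Δφ/2)+cosφ1·cosφ2·sin²(Δλ/2)=0.0266581467; c=2·atan2(√a, √(1-a))=0.328014994; dist=6371·c=2089.784 ≈ 2089.8 km; running total=22014.1 km
Leg 3 bearing: y=sinΔλ·cosφ2=0.32068997, x=cosφ1·sinφ2-sinφ1·cosφ2·cosΔλ=-0.03078804; θ=atan2(y, x)=95.4839° ≈ 95.5°
Leg 4: φ1=0.6225397, φ2=-0.2096332, Δφ=-0.8321730, Δλ=-3.7821442 rad; a=sin²(Δφ/2)+cosφ1·cosφ2·sin²(Δλ/2)=0.8792194900; c=2·atan2(√a, √(1-a))=2.431710950; dist=6371·c=15492.430 ≈ 15492.4 km; running total=37506.5 km
Leg 4 bearing: y=sinΔλ·cosφ2=0.58455384, x=cosφ1·sinφ2-sinφ1·cosφ2·cosΔλ=0.28821368; θ=atan2(y, x)=63.7544° ≈ 63.8°

Leg 1: dist=10698.3 km, bearing=44.8°
Leg 2: dist=9226.0 km, bearing=42.0°
Leg 3: dist=2089.8 km, bearing=95.5°
Leg 4: dist=15492.4 km, bearing=63.8°
Total: 37506.5 km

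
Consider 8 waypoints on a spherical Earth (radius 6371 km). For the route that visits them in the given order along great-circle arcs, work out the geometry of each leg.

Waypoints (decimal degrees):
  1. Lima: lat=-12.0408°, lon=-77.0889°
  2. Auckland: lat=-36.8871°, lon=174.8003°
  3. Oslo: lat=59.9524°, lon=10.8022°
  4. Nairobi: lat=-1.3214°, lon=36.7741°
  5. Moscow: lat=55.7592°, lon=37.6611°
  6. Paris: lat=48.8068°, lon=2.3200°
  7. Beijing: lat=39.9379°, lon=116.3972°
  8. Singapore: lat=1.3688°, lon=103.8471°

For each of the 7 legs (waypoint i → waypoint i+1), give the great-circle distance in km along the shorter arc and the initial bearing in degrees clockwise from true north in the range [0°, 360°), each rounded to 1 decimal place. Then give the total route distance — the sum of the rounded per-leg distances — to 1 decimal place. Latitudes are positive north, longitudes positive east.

Leg 1: φ1=-0.2101516, φ2=-0.6438013, Δφ=-0.4336497, Δλ=4.3962959 rad; a=sin²(Δφ/2)+cosφ1·cosφ2·sin²(Δλ/2)=0.5589717305; c=2·atan2(√a, √(1-a))=1.689014959; dist=6371·c=10760.714 ≈ 10760.7 km; running total=10760.7 km
Leg 1 bearing: y=sinΔλ·cosφ2=-0.76019447, x=cosφ1·sinφ2-sinφ1·cosφ2·cosΔλ=-0.63890039; θ=atan2(y, x)=-130.0451° <0 so +360° → 229.9549° ≈ 230.0°
Leg 2: φ1=-0.6438013, φ2=1.0463668, Δφ=1.6901681, Δλ=-2.8623068 rad; a=sin²(Δφ/2)+cosφ1·cosφ2·sin²(Δλ/2)=0.9522705802; c=2·atan2(√a, √(1-a))=2.701098704; dist=6371·c=17208.700 ≈ 17208.7 km; running total=27969.4 km
Leg 2 bearing: y=sinΔλ·cosφ2=-0.13803291, x=cosφ1·sinφ2-sinφ1·cosφ2·cosΔλ=0.40342559; θ=atan2(y, x)=-18.8885° <0 so +360° → 341.1115° ≈ 341.1°
Leg 3: φ1=1.0463668, φ2=-0.0230628, Δφ=-1.0694296, Δλ=0.4532952 rad; a=sin²(Δφ/2)+cosφ1·cosφ2·sin²(Δλ/2)=0.2849650920; c=2·atan2(√a, √(1-a))=1.126226218; dist=6371·c=7175.187 ≈ 7175.2 km; running total=35144.6 km
Leg 3 bearing: y=sinΔλ·cosφ2=0.43781383, x=cosφ1·sinφ2-sinφ1·cosφ2·cosΔλ=-0.78953087; θ=atan2(y, x)=150.9906° ≈ 151.0°
Leg 4: φ1=-0.0230628, φ2=0.9731816, Δφ=0.9962444, Δλ=0.0154811 rad; a=sin²(Δφ/2)+cosφ1·cosφ2·sin²(Δλ/2)=0.2283043489; c=2·atan2(√a, √(1-a))=0.996324707; dist=6371·c=6347.585 ≈ 6347.6 km; running total=41492.2 km
Leg 4 bearing: y=sinΔλ·cosφ2=0.00871042, x=cosφ1·sinφ2-sinφ1·cosφ2·cosΔλ=0.83943435; θ=atan2(y, x)=0.5945° ≈ 0.6°
Leg 5: φ1=0.9731816, φ2=0.8518394, Δφ=-0.1213423, Δλ=-0.6168186 rad; a=sin²(Δφ/2)+cosφ1·cosφ2·sin²(Δλ/2)=0.0378208137; c=2·atan2(√a, √(1-a))=0.391445916; dist=6371·c=2493.902 ≈ 2493.9 km; running total=43986.1 km
Leg 5 bearing: y=sinΔλ·cosφ2=-0.38096260, x=cosφ1·sinφ2-sinφ1·cosφ2·cosΔλ=-0.02071473; θ=atan2(y, x)=-93.1124° <0 so +360° → 266.8876° ≈ 266.9°
Leg 6: φ1=0.8518394, φ2=0.6970479, Δφ=-0.1547915, Δλ=1.9910227 rad; a=sin²(Δφ/2)+cosφ1·cosφ2·sin²(Δλ/2)=0.3614726387; c=2·atan2(√a, √(1-a))=1.290068848; dist=6371·c=8219.029 ≈ 8219.0 km; running total=52205.1 km
Leg 6 bearing: y=sinΔλ·cosφ2=0.70003163, x=cosφ1·sinφ2-sinφ1·cosφ2·cosΔλ=0.65817657; θ=atan2(y, x)=46.7651° ≈ 46.8°
Leg 7: φ1=0.6970479, φ2=0.0238901, Δφ=-0.6731578, Δλ=-0.2190406 rad; a=sin²(Δφ/2)+cosφ1·cosφ2·sin²(Δλ/2)=0.1182290819; c=2·atan2(√a, √(1-a))=0.702016085; dist=6371·c=4472.544 ≈ 4472.5 km; running total=56677.6 km
Leg 7 bearing: y=sinΔλ·cosφ2=-0.21723121, x=cosφ1·sinφ2-sinφ1·cosφ2·cosΔλ=-0.60812373; θ=atan2(y, x)=-160.3425° <0 so +360° → 199.6575° ≈ 199.7°

Leg 1: dist=10760.7 km, bearing=230.0°
Leg 2: dist=17208.7 km, bearing=341.1°
Leg 3: dist=7175.2 km, bearing=151.0°
Leg 4: dist=6347.6 km, bearing=0.6°
Leg 5: dist=2493.9 km, bearing=266.9°
Leg 6: dist=8219.0 km, bearing=46.8°
Leg 7: dist=4472.5 km, bearing=199.7°
Total: 56677.6 km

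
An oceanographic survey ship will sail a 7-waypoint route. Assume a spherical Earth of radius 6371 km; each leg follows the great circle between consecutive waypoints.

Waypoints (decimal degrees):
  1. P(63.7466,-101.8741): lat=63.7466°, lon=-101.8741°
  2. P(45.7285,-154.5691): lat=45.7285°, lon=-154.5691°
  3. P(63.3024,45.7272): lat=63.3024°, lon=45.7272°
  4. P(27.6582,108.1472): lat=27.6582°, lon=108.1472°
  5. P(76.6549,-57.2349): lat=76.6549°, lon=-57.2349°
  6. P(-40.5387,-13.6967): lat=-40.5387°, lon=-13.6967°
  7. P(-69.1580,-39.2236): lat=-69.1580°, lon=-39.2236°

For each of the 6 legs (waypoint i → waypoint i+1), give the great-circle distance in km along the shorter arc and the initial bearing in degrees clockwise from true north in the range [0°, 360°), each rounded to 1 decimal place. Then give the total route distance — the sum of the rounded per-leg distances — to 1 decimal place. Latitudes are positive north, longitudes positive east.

Leg 1: φ1=1.1125881, φ2=0.7981129, Δφ=-0.3144752, Δλ=-0.9197012 rad; a=sin²(Δφ/2)+cosφ1·cosφ2·sin²(Δλ/2)=0.0853414748; c=2·atan2(√a, √(1-a))=0.592911973; dist=6371·c=3777.442 ≈ 3777.4 km; running total=3777.4 km
Leg 1 bearing: y=sinΔλ·cosφ2=-0.55525066, x=cosφ1·sinφ2-sinφ1·cosφ2·cosΔλ=-0.06268915; θ=atan2(y, x)=-96.4416° <0 so +360° → 263.5584° ≈ 263.6°
Leg 2: φ1=0.7981129, φ2=1.1048353, Δφ=0.3067224, Δλ=3.4958299 rad; a=sin²(Δφ/2)+cosφ1·cosφ2·sin²(Δλ/2)=0.3272247014; c=2·atan2(√a, √(1-a))=1.217970865; dist=6371·c=7759.692 ≈ 7759.7 km; running total=11537.1 km
Leg 2 bearing: y=sinΔλ·cosφ2=-0.15584458, x=cosφ1·sinφ2-sinφ1·cosφ2·cosΔλ=0.92536871; θ=atan2(y, x)=-9.5597° <0 so +360° → 350.4403° ≈ 350.4°
Leg 3: φ1=1.1048353, φ2=0.4827267, Δφ=-0.6221086, Δλ=1.0894345 rad; a=sin²(Δφ/2)+cosφ1·cosφ2·sin²(Δλ/2)=0.2005247054; c=2·atan2(√a, √(1-a))=0.928606337; dist=6371·c=5916.151 ≈ 5916.2 km; running total=17453.3 km
Leg 3 bearing: y=sinΔλ·cosφ2=0.78508252, x=cosφ1·sinφ2-sinφ1·cosφ2·cosΔλ=-0.15780884; θ=atan2(y, x)=101.3655° ≈ 101.4°
Leg 4: φ1=0.4827267, φ2=1.3378804, Δφ=0.8551537, Δλ=-2.8864622 rad; a=sin²(Δφ/2)+cosφ1·cosφ2·sin²(Δλ/2)=0.3730808810; c=2·atan2(√a, √(1-a))=1.314149915; dist=6371·c=8372.449 ≈ 8372.4 km; running total=25825.7 km
Leg 4 bearing: y=sinΔλ·cosφ2=-0.05825134, x=cosφ1·sinφ2-sinφ1·cosφ2·cosΔλ=0.96549103; θ=atan2(y, x)=-3.4527° <0 so +360° → 356.5473° ≈ 356.5°
Leg 5: φ1=1.3378804, φ2=-0.7075338, Δφ=-2.0454142, Δλ=0.7598849 rad; a=sin²(Δφ/2)+cosφ1·cosφ2·sin²(Δλ/2)=0.7526259159; c=2·atan2(√a, √(1-a))=2.100470086; dist=6371·c=13382.095 ≈ 13382.1 km; running total=39207.8 km
Leg 5 bearing: y=sinΔλ·cosφ2=0.52349427, x=cosφ1·sinφ2-sinφ1·cosφ2·cosΔλ=-0.68605710; θ=atan2(y, x)=142.6546° ≈ 142.7°
Leg 6: φ1=-0.7075338, φ2=-1.2070348, Δφ=-0.4995010, Δλ=-0.4455285 rad; a=sin²(Δφ/2)+cosφ1·cosφ2·sin²(Δλ/2)=0.0742864981; c=2·atan2(√a, √(1-a))=0.552096179; dist=6371·c=3517.405 ≈ 3517.4 km; running total=42725.2 km
Leg 6 bearing: y=sinΔλ·cosφ2=-0.15332321, x=cosφ1·sinφ2-sinφ1·cosφ2·cosΔλ=-0.50156161; θ=atan2(y, x)=-163.0020° <0 so +360° → 196.9980° ≈ 197.0°

Leg 1: dist=3777.4 km, bearing=263.6°
Leg 2: dist=7759.7 km, bearing=350.4°
Leg 3: dist=5916.2 km, bearing=101.4°
Leg 4: dist=8372.4 km, bearing=356.5°
Leg 5: dist=13382.1 km, bearing=142.7°
Leg 6: dist=3517.4 km, bearing=197.0°
Total: 42725.2 km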